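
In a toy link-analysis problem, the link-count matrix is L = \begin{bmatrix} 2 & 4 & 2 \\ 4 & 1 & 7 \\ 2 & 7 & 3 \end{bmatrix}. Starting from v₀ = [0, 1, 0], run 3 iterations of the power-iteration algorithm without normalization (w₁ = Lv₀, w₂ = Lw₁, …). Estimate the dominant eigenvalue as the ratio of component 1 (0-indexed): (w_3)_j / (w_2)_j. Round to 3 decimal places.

λ ≈ 6.394

w1 = Lv₀ = (2·0 + 4·1 + 2·0; 4·0 + 1·1 + 7·0; 2·0 + 7·1 + 3·0) = (4, 1, 7)
w2 = Lw1 = (2·4 + 4·1 + 2·7; 4·4 + 1·1 + 7·7; 2·4 + 7·1 + 3·7) = (26, 66, 36)
w3 = Lw2 = (388, 422, 622)
Ratio at component: 422 / 66 = 6.394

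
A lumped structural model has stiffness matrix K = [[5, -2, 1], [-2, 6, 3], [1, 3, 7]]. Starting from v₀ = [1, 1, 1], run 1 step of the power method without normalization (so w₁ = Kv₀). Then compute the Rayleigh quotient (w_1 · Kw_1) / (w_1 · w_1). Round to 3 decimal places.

λ ≈ 8.919

w1 = Kv₀ = (4, 7, 11)
Kw1 = (17, 67, 102)
w1·Kw1 = 4·17 + 7·67 + 11·102 = 1659; w1·w1 = 4·4 + 7·7 + 11·11 = 186
λ ≈ 1659/186 = 8.919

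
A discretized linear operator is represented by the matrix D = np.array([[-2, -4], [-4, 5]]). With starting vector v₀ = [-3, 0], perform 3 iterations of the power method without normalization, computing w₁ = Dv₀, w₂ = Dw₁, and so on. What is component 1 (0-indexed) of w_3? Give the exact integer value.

420

w1 = Dv₀ = (6, 12)
w2 = Dw1 = (-60, 36)
w3 = Dw2 = (-24, 420)
The requested component of w3 is 420.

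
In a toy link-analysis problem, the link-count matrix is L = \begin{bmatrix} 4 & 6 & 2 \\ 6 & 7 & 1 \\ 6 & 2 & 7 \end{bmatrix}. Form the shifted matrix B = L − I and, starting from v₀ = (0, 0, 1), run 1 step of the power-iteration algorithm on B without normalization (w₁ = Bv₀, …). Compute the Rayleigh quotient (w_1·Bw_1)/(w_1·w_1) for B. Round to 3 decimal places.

B = L − I has rows (3, 6, 2); (6, 6, 1); (6, 2, 6)
w1 = Bv₀ = (3·0 + 6·0 + 2·1; 6·0 + 6·0 + 1·1; 6·0 + 2·0 + 6·1) = (2, 1, 6)
Bw1 = (24, 24, 50)
w1·Bw1 = 372; w1·w1 = 41; μ ≈ 372/41 = 9.073

9.073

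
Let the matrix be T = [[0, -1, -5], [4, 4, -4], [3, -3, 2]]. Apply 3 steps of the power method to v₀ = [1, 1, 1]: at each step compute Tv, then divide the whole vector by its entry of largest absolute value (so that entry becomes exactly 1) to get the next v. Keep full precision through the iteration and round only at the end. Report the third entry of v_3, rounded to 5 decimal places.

-0.31507

Tv0 = (-6.000000, 4.000000, 2.000000); divide by -6.000000 → v1 = (1.000000, -0.666667, -0.333333)
Tv1 = (2.333333, 2.666667, 4.333333); divide by 4.333333 → v2 = (0.538462, 0.615385, 1.000000)
Tv2 = (-5.615385, 0.615385, 1.769231); divide by -5.615385 → v3 = (1.000000, -0.109589, -0.315068)
Requested entry of v3: -46/146 = -0.31507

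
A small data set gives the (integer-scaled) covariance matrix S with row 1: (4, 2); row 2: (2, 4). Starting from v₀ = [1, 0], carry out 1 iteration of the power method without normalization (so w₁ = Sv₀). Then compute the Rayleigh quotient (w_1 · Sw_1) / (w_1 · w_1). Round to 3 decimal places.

w1 = Sv₀ = (4·1 + 2·0; 2·1 + 4·0) = (4, 2)
Sw1 = (20, 16)
w1·Sw1 = 4·20 + 2·16 = 112; w1·w1 = 4·4 + 2·2 = 20
λ ≈ 112/20 = 5.600

λ ≈ 5.600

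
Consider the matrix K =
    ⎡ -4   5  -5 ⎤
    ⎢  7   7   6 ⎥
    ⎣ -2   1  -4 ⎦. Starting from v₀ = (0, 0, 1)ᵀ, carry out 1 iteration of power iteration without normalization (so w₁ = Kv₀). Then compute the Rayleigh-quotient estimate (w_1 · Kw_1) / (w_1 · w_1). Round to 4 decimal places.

λ ≈ -7.5325

w1 = Kv₀ = ((-4)·0 + 5·0 + (-5)·1; 7·0 + 7·0 + 6·1; (-2)·0 + 1·0 + (-4)·1) = (-5, 6, -4)
Kw1 = (70, -17, 32)
w1·Kw1 = (-5)·70 + 6·(-17) + (-4)·32 = -580; w1·w1 = (-5)·(-5) + 6·6 + (-4)·(-4) = 77
λ ≈ -580/77 = -7.5325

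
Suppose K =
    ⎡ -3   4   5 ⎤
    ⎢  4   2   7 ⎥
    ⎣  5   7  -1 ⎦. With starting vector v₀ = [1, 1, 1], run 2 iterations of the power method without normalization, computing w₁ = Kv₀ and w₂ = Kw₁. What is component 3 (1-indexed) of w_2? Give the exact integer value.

w1 = Kv₀ = (6, 13, 11)
w2 = Kw1 = (89, 127, 110)
The requested component of w2 is 110.

110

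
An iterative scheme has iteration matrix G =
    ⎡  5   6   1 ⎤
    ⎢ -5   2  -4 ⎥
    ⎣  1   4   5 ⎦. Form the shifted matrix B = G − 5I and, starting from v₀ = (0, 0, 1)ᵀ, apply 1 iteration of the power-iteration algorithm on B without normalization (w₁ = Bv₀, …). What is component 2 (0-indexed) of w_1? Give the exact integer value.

B = G − 5I has rows (0, 6, 1); (-5, -3, -4); (1, 4, 0)
w1 = Bv₀ = (1, -4, 0)
Requested component of w1: 0

0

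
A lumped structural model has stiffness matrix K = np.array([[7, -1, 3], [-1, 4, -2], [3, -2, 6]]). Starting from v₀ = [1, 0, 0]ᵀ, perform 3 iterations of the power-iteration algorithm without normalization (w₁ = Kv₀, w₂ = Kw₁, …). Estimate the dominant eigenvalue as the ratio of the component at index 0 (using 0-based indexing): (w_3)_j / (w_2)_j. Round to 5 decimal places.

9.37288

w1 = Kv₀ = (7, -1, 3)
w2 = Kw1 = (59, -17, 41)
w3 = Kw2 = (553, -209, 457)
Ratio at component: 553 / 59 = 9.37288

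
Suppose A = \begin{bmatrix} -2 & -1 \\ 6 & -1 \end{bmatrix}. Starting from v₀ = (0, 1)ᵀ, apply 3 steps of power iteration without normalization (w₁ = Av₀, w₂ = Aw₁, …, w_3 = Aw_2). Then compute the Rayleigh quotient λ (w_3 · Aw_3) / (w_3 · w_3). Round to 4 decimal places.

λ ≈ -1.2189

w1 = Av₀ = ((-2)·0 + (-1)·1; 6·0 + (-1)·1) = (-1, -1)
w2 = Aw1 = ((-2)·(-1) + (-1)·(-1); 6·(-1) + (-1)·(-1)) = (3, -5)
w3 = Aw2 = (-1, 23)
Aw3 = (-21, -29)
w3·Aw3 = (-1)·(-21) + 23·(-29) = -646; w3·w3 = (-1)·(-1) + 23·23 = 530
λ ≈ -646/530 = -1.2189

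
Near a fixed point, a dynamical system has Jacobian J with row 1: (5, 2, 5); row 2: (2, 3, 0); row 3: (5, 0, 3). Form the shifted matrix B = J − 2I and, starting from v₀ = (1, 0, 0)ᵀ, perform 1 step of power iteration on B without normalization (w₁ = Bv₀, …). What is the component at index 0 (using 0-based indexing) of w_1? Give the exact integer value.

3

B = J − 2I has rows (3, 2, 5); (2, 1, 0); (5, 0, 1)
w1 = Bv₀ = (3, 2, 5)
Requested component of w1: 3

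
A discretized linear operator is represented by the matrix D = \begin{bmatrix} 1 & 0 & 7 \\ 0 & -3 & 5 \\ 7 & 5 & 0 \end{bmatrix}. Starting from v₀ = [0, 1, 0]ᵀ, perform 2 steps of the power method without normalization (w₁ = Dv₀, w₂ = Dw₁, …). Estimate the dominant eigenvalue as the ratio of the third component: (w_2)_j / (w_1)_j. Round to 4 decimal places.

w1 = Dv₀ = (1·0 + 0·1 + 7·0; 0·0 + (-3)·1 + 5·0; 7·0 + 5·1 + 0·0) = (0, -3, 5)
w2 = Dw1 = (1·0 + 0·(-3) + 7·5; 0·0 + (-3)·(-3) + 5·5; 7·0 + 5·(-3) + 0·5) = (35, 34, -15)
Ratio at component: -15 / 5 = -3.0000

-3.0000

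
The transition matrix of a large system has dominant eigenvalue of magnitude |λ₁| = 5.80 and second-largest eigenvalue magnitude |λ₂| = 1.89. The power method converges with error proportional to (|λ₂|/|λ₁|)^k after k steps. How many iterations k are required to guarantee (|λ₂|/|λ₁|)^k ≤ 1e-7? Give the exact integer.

|λ₂/λ₁| = 1.89/5.80 = 0.32586
Need k ≥ ln(1e-7) / ln(0.32586) = -16.1181 / -1.1213 ≈ 14.375
Smallest integer k satisfying the bound: 15

15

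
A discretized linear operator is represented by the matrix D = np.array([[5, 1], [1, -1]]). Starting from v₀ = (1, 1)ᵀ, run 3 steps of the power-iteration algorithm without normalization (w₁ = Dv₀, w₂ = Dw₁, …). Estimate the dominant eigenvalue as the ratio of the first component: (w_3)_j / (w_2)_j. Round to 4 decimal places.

5.2000

w1 = Dv₀ = (6, 0)
w2 = Dw1 = (30, 6)
w3 = Dw2 = (156, 24)
Ratio at component: 156 / 30 = 5.2000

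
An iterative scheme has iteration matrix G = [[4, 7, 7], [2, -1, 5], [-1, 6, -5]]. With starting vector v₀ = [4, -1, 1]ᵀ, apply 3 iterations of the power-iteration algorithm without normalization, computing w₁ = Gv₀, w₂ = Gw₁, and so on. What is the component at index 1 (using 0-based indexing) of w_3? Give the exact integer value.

w1 = Gv₀ = (16, 14, -15)
w2 = Gw1 = (57, -57, 143)
w3 = Gw2 = (830, 886, -1114)
The requested component of w3 is 886.

886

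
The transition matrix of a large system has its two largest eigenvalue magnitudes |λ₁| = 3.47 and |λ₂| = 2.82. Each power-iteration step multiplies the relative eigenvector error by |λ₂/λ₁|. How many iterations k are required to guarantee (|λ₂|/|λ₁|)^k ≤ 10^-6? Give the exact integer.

|λ₂/λ₁| = 2.82/3.47 = 0.81268
Need k ≥ ln(10^-6) / ln(0.81268) = -13.8155 / -0.2074 ≈ 66.607
Smallest integer k satisfying the bound: 67

67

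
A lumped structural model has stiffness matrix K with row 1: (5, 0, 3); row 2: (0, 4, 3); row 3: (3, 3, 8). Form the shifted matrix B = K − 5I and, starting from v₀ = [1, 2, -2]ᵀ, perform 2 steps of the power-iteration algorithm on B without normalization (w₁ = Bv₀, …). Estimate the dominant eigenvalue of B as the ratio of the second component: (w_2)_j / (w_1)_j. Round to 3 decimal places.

B = K − 5I has rows (0, 0, 3); (0, -1, 3); (3, 3, 3)
w1 = Bv₀ = (-6, -8, 3)
w2 = Bw1 = (9, 17, -33)
Ratio: 17/-8 = -2.125

-2.125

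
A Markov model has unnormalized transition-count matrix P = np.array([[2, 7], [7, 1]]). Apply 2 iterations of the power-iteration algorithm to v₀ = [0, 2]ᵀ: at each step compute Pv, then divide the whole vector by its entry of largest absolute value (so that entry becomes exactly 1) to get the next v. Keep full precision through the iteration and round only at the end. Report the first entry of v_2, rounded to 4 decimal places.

Pv0 = (14.00000, 2.00000); divide by 14.00000 → v1 = (1.00000, 0.14286)
Pv1 = (3.00000, 7.14286); divide by 7.14286 → v2 = (0.42000, 1.00000)
Requested entry of v2: 42/100 = 0.4200

0.4200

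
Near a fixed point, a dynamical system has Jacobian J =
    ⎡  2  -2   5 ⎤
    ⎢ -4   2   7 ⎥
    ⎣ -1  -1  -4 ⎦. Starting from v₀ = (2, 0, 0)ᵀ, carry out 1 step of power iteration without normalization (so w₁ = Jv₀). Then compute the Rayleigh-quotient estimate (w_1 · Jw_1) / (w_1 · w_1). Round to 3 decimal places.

4.762

w1 = Jv₀ = (2·2 + (-2)·0 + 5·0; (-4)·2 + 2·0 + 7·0; (-1)·2 + (-1)·0 + (-4)·0) = (4, -8, -2)
Jw1 = (14, -46, 12)
w1·Jw1 = 4·14 + (-8)·(-46) + (-2)·12 = 400; w1·w1 = 4·4 + (-8)·(-8) + (-2)·(-2) = 84
λ ≈ 400/84 = 4.762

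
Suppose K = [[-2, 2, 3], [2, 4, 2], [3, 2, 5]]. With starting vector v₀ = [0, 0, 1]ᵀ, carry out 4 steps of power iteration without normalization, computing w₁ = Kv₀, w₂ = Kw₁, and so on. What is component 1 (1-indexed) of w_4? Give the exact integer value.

955

w1 = Kv₀ = ((-2)·0 + 2·0 + 3·1; 2·0 + 4·0 + 2·1; 3·0 + 2·0 + 5·1) = (3, 2, 5)
w2 = Kw1 = ((-2)·3 + 2·2 + 3·5; 2·3 + 4·2 + 2·5; 3·3 + 2·2 + 5·5) = (13, 24, 38)
w3 = Kw2 = (136, 198, 277)
w4 = Kw3 = (955, 1618, 2189)
The requested component of w4 is 955.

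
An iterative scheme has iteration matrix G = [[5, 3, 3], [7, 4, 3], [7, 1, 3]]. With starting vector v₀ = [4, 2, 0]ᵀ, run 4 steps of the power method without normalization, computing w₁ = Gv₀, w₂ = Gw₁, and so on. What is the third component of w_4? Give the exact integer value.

w1 = Gv₀ = (5·4 + 3·2 + 3·0; 7·4 + 4·2 + 3·0; 7·4 + 1·2 + 3·0) = (26, 36, 30)
w2 = Gw1 = (5·26 + 3·36 + 3·30; 7·26 + 4·36 + 3·30; 7·26 + 1·36 + 3·30) = (328, 416, 308)
w3 = Gw2 = (3812, 4884, 3636)
w4 = Gw3 = (44620, 57128, 42476)
The requested component of w4 is 42476.

42476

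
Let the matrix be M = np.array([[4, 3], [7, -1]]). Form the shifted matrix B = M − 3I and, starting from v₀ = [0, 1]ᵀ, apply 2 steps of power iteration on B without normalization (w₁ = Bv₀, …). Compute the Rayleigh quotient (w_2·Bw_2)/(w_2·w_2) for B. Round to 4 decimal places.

μ ≈ -6.0172

B = M − 3I has rows (1, 3); (7, -4)
w1 = Bv₀ = (3, -4)
w2 = Bw1 = (-9, 37)
Bw2 = (102, -211)
w2·Bw2 = -8725; w2·w2 = 1450; μ ≈ -8725/1450 = -6.0172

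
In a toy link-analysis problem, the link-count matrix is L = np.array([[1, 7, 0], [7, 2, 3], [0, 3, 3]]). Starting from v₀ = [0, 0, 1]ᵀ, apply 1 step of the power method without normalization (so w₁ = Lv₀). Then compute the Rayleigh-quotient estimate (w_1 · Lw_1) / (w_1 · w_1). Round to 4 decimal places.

λ ≈ 5.5000

w1 = Lv₀ = (1·0 + 7·0 + 0·1; 7·0 + 2·0 + 3·1; 0·0 + 3·0 + 3·1) = (0, 3, 3)
Lw1 = (21, 15, 18)
w1·Lw1 = 0·21 + 3·15 + 3·18 = 99; w1·w1 = 0·0 + 3·3 + 3·3 = 18
λ ≈ 99/18 = 5.5000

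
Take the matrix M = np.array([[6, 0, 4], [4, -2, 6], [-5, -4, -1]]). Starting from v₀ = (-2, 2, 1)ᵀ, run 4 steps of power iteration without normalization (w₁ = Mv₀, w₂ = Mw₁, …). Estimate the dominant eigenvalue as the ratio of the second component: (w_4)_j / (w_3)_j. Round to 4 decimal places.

λ ≈ 3.3478

w1 = Mv₀ = (6·(-2) + 0·2 + 4·1; 4·(-2) + (-2)·2 + 6·1; (-5)·(-2) + (-4)·2 + (-1)·1) = (-8, -6, 1)
w2 = Mw1 = (6·(-8) + 0·(-6) + 4·1; 4·(-8) + (-2)·(-6) + 6·1; (-5)·(-8) + (-4)·(-6) + (-1)·1) = (-44, -14, 63)
w3 = Mw2 = (-12, 230, 213)
w4 = Mw3 = (780, 770, -1073)
Ratio at component: 770 / 230 = 3.3478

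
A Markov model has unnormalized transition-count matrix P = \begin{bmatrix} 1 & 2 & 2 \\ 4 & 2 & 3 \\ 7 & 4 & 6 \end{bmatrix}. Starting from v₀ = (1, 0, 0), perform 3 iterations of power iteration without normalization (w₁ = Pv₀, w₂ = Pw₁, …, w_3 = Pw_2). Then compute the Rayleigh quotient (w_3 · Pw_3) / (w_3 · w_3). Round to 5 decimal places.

10.31805

w1 = Pv₀ = (1·1 + 2·0 + 2·0; 4·1 + 2·0 + 3·0; 7·1 + 4·0 + 6·0) = (1, 4, 7)
w2 = Pw1 = (1·1 + 2·4 + 2·7; 4·1 + 2·4 + 3·7; 7·1 + 4·4 + 6·7) = (23, 33, 65)
w3 = Pw2 = (219, 353, 683)
Pw3 = (2291, 3631, 7043)
w3·Pw3 = 219·2291 + 353·3631 + 683·7043 = 6593841; w3·w3 = 219·219 + 353·353 + 683·683 = 639059
λ ≈ 6593841/639059 = 10.31805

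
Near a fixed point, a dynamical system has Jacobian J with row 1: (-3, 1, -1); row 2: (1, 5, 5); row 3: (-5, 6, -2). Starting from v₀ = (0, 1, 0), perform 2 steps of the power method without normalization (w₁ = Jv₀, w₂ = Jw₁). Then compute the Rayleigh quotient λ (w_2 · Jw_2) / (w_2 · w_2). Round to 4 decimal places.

λ ≈ 6.9756

w1 = Jv₀ = (1, 5, 6)
w2 = Jw1 = (-4, 56, 13)
Jw2 = (55, 341, 330)
w2·Jw2 = (-4)·55 + 56·341 + 13·330 = 23166; w2·w2 = (-4)·(-4) + 56·56 + 13·13 = 3321
λ ≈ 23166/3321 = 6.9756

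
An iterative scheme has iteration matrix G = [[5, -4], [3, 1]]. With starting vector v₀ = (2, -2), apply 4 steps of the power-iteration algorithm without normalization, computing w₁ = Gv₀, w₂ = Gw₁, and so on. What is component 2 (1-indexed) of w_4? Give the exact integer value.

694

w1 = Gv₀ = (18, 4)
w2 = Gw1 = (74, 58)
w3 = Gw2 = (138, 280)
w4 = Gw3 = (-430, 694)
The requested component of w4 is 694.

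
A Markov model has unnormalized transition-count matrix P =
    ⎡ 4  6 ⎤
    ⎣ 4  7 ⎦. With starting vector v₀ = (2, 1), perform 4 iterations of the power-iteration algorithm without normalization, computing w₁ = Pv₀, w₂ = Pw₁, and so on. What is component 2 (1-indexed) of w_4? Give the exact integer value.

w1 = Pv₀ = (14, 15)
w2 = Pw1 = (146, 161)
w3 = Pw2 = (1550, 1711)
w4 = Pw3 = (16466, 18177)
The requested component of w4 is 18177.

18177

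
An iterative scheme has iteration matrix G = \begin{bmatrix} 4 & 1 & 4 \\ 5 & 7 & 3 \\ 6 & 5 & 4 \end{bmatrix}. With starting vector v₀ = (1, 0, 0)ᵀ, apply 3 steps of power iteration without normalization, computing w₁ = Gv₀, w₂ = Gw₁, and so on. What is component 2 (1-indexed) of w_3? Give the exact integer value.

w1 = Gv₀ = (4, 5, 6)
w2 = Gw1 = (45, 73, 73)
w3 = Gw2 = (545, 955, 927)
The requested component of w3 is 955.

955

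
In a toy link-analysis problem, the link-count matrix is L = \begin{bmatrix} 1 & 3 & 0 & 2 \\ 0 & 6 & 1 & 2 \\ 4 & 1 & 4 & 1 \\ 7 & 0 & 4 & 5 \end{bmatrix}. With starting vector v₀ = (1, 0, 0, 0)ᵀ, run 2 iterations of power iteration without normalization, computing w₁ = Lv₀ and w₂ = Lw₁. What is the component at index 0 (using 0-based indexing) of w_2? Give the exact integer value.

w1 = Lv₀ = (1, 0, 4, 7)
w2 = Lw1 = (15, 18, 27, 58)
The requested component of w2 is 15.

15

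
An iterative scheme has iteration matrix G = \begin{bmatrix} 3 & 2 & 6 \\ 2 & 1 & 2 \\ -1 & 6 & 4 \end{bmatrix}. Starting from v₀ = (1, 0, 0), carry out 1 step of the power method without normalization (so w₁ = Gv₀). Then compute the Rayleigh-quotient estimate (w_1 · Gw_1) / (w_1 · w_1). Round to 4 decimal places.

w1 = Gv₀ = (3, 2, -1)
Gw1 = (7, 6, 5)
w1·Gw1 = 3·7 + 2·6 + (-1)·5 = 28; w1·w1 = 3·3 + 2·2 + (-1)·(-1) = 14
λ ≈ 28/14 = 2.0000

2.0000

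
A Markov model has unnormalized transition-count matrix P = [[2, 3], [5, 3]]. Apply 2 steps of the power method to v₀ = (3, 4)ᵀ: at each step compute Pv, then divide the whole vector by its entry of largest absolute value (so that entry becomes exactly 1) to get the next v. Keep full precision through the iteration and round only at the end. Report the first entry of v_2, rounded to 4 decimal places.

Pv0 = (18.00000, 27.00000); divide by 27.00000 → v1 = (0.66667, 1.00000)
Pv1 = (4.33333, 6.33333); divide by 6.33333 → v2 = (0.68421, 1.00000)
Requested entry of v2: 117/171 = 0.6842

0.6842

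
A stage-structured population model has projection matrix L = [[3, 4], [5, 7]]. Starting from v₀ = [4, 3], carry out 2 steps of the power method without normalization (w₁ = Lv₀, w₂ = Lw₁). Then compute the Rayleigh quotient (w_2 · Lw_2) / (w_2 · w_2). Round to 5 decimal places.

9.89902

w1 = Lv₀ = (24, 41)
w2 = Lw1 = (236, 407)
Lw2 = (2336, 4029)
w2·Lw2 = 236·2336 + 407·4029 = 2191099; w2·w2 = 236·236 + 407·407 = 221345
λ ≈ 2191099/221345 = 9.89902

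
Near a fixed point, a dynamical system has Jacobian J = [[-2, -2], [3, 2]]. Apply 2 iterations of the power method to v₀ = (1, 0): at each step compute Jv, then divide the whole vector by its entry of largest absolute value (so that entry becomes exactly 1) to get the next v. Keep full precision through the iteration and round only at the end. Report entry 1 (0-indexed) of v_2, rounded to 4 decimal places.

Jv0 = (-2.00000, 3.00000); divide by 3.00000 → v1 = (-0.66667, 1.00000)
Jv1 = (-0.66667, 0.00000); divide by -0.66667 → v2 = (1.00000, 0.00000)
Requested entry of v2: 0/-2 = 0.0000

0.0000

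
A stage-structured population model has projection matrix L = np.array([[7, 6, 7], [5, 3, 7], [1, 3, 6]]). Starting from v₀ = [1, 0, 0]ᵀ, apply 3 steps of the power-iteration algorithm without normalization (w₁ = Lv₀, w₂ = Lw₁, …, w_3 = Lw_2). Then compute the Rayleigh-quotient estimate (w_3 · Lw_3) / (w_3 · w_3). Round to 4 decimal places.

w1 = Lv₀ = (7, 5, 1)
w2 = Lw1 = (86, 57, 28)
w3 = Lw2 = (1140, 797, 425)
Lw3 = (15737, 11066, 6081)
w3·Lw3 = 1140·15737 + 797·11066 + 425·6081 = 29344207; w3·w3 = 1140·1140 + 797·797 + 425·425 = 2115434
λ ≈ 29344207/2115434 = 13.8715

λ ≈ 13.8715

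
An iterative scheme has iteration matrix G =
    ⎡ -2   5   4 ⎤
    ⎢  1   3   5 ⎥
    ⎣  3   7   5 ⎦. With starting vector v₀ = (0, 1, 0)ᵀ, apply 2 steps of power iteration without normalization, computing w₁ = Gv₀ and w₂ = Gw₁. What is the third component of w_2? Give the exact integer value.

w1 = Gv₀ = (5, 3, 7)
w2 = Gw1 = (33, 49, 71)
The requested component of w2 is 71.

71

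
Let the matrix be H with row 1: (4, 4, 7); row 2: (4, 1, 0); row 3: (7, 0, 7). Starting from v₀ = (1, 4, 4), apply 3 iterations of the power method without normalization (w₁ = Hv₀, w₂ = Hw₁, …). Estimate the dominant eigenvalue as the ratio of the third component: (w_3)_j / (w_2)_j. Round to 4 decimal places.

λ ≈ 12.6506

w1 = Hv₀ = (48, 8, 35)
w2 = Hw1 = (469, 200, 581)
w3 = Hw2 = (6743, 2076, 7350)
Ratio at component: 7350 / 581 = 12.6506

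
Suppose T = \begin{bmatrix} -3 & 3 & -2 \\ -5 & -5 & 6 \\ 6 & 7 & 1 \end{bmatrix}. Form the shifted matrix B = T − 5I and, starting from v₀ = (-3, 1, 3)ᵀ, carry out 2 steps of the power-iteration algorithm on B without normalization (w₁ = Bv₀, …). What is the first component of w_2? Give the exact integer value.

-53

B = T − 5I has rows (-8, 3, -2); (-5, -10, 6); (6, 7, -4)
w1 = Bv₀ = ((-8)·(-3) + 3·1 + (-2)·3; (-5)·(-3) + (-10)·1 + 6·3; 6·(-3) + 7·1 + (-4)·3) = (21, 23, -23)
w2 = Bw1 = ((-8)·21 + 3·23 + (-2)·(-23); (-5)·21 + (-10)·23 + 6·(-23); 6·21 + 7·23 + (-4)·(-23)) = (-53, -473, 379)
Requested component of w2: -53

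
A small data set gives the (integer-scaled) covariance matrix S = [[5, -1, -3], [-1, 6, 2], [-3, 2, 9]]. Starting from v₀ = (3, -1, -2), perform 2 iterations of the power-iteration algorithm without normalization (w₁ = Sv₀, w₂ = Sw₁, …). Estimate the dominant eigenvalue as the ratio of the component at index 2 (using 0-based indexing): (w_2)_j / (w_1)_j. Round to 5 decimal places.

12.17241

w1 = Sv₀ = (5·3 + (-1)·(-1) + (-3)·(-2); (-1)·3 + 6·(-1) + 2·(-2); (-3)·3 + 2·(-1) + 9·(-2)) = (22, -13, -29)
w2 = Sw1 = (5·22 + (-1)·(-13) + (-3)·(-29); (-1)·22 + 6·(-13) + 2·(-29); (-3)·22 + 2·(-13) + 9·(-29)) = (210, -158, -353)
Ratio at component: -353 / -29 = 12.17241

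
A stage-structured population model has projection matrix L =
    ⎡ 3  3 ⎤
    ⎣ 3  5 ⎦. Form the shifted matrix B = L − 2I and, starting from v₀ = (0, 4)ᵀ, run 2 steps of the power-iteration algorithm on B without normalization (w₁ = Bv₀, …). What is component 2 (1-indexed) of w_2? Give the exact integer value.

72

B = L − 2I has rows (1, 3); (3, 3)
w1 = Bv₀ = (12, 12)
w2 = Bw1 = (48, 72)
Requested component of w2: 72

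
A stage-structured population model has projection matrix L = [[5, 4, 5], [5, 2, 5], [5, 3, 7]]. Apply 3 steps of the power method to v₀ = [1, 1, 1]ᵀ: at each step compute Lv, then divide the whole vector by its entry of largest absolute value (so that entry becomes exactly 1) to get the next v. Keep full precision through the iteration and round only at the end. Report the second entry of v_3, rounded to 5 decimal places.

Lv0 = (14.000000, 12.000000, 15.000000); divide by 15.000000 → v1 = (0.933333, 0.800000, 1.000000)
Lv1 = (12.866667, 11.266667, 14.066667); divide by 14.066667 → v2 = (0.914692, 0.800948, 1.000000)
Lv2 = (12.777251, 11.175355, 13.976303); divide by 13.976303 → v3 = (0.914208, 0.799593, 1.000000)
Requested entry of v3: 2358/2949 = 0.79959

0.79959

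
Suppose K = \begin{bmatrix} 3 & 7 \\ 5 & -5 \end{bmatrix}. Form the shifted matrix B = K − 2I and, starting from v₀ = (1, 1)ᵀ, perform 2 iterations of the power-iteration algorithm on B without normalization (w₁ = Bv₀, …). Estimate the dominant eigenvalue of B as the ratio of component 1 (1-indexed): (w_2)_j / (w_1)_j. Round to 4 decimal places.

B = K − 2I has rows (1, 7); (5, -7)
w1 = Bv₀ = (8, -2)
w2 = Bw1 = (-6, 54)
Ratio: -6/8 = -0.7500

-0.7500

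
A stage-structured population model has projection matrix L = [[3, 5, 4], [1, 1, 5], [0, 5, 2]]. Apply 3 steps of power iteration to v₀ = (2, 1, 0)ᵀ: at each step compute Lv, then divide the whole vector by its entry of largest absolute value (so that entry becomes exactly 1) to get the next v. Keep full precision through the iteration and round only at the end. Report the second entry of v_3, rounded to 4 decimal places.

Lv0 = (11.00000, 3.00000, 5.00000); divide by 11.00000 → v1 = (1.00000, 0.27273, 0.45455)
Lv1 = (6.18182, 3.54545, 2.27273); divide by 6.18182 → v2 = (1.00000, 0.57353, 0.36765)
Lv2 = (7.33824, 3.41176, 3.60294); divide by 7.33824 → v3 = (1.00000, 0.46493, 0.49098)
Requested entry of v3: 232/499 = 0.4649

0.4649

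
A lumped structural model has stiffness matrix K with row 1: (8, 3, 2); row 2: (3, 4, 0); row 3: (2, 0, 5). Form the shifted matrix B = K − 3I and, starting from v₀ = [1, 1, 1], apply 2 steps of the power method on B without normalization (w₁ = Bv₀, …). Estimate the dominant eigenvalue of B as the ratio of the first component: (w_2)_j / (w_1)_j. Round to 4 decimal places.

B = K − 3I has rows (5, 3, 2); (3, 1, 0); (2, 0, 2)
w1 = Bv₀ = (10, 4, 4)
w2 = Bw1 = (70, 34, 28)
Ratio: 70/10 = 7.0000

7.0000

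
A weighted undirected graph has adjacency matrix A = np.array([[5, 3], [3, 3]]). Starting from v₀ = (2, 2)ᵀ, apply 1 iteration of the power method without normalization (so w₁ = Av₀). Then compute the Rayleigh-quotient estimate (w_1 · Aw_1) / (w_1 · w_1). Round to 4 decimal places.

w1 = Av₀ = (16, 12)
Aw1 = (116, 84)
w1·Aw1 = 16·116 + 12·84 = 2864; w1·w1 = 16·16 + 12·12 = 400
λ ≈ 2864/400 = 7.1600

λ ≈ 7.1600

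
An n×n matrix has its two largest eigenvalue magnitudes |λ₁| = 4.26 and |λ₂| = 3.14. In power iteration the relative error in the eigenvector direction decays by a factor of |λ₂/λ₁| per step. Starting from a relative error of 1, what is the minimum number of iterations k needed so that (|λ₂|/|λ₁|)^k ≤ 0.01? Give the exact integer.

16

|λ₂/λ₁| = 3.14/4.26 = 0.73709
Need k ≥ ln(0.01) / ln(0.73709) = -4.6052 / -0.3050 ≈ 15.097
Smallest integer k satisfying the bound: 16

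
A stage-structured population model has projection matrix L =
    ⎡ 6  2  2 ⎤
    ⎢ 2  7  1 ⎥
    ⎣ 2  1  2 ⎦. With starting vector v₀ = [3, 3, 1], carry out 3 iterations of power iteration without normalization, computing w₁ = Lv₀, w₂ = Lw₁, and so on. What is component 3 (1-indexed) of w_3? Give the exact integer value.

931

w1 = Lv₀ = (6·3 + 2·3 + 2·1; 2·3 + 7·3 + 1·1; 2·3 + 1·3 + 2·1) = (26, 28, 11)
w2 = Lw1 = (6·26 + 2·28 + 2·11; 2·26 + 7·28 + 1·11; 2·26 + 1·28 + 2·11) = (234, 259, 102)
w3 = Lw2 = (2126, 2383, 931)
The requested component of w3 is 931.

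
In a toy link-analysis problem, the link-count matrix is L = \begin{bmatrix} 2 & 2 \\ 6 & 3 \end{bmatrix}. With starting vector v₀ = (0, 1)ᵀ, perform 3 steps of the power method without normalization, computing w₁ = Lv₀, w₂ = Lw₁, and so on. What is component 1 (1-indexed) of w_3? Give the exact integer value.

62

w1 = Lv₀ = (2, 3)
w2 = Lw1 = (10, 21)
w3 = Lw2 = (62, 123)
The requested component of w3 is 62.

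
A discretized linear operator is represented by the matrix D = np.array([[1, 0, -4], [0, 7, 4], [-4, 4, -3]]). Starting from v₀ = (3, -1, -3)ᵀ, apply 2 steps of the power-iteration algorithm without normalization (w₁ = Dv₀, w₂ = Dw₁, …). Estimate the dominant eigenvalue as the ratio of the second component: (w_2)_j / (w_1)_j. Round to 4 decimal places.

8.4737

w1 = Dv₀ = (1·3 + 0·(-1) + (-4)·(-3); 0·3 + 7·(-1) + 4·(-3); (-4)·3 + 4·(-1) + (-3)·(-3)) = (15, -19, -7)
w2 = Dw1 = (1·15 + 0·(-19) + (-4)·(-7); 0·15 + 7·(-19) + 4·(-7); (-4)·15 + 4·(-19) + (-3)·(-7)) = (43, -161, -115)
Ratio at component: -161 / -19 = 8.4737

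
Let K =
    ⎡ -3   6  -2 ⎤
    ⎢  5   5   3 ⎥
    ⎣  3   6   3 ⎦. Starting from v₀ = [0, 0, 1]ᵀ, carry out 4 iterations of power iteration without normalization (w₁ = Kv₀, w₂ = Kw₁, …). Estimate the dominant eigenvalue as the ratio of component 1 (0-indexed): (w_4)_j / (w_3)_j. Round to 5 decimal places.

w1 = Kv₀ = ((-3)·0 + 6·0 + (-2)·1; 5·0 + 5·0 + 3·1; 3·0 + 6·0 + 3·1) = (-2, 3, 3)
w2 = Kw1 = ((-3)·(-2) + 6·3 + (-2)·3; 5·(-2) + 5·3 + 3·3; 3·(-2) + 6·3 + 3·3) = (18, 14, 21)
w3 = Kw2 = (-12, 223, 201)
w4 = Kw3 = (972, 1658, 1905)
Ratio at component: 1658 / 223 = 7.43498

7.43498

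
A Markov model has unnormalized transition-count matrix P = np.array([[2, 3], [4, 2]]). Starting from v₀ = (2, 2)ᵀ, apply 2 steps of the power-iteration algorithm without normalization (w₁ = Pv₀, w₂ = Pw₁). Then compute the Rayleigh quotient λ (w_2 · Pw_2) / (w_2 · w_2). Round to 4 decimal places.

λ ≈ 5.4690

w1 = Pv₀ = (10, 12)
w2 = Pw1 = (56, 64)
Pw2 = (304, 352)
w2·Pw2 = 56·304 + 64·352 = 39552; w2·w2 = 56·56 + 64·64 = 7232
λ ≈ 39552/7232 = 5.4690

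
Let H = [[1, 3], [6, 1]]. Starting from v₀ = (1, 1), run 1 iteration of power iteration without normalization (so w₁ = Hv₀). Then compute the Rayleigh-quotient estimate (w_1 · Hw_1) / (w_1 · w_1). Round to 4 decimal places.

4.8769

w1 = Hv₀ = (1·1 + 3·1; 6·1 + 1·1) = (4, 7)
Hw1 = (25, 31)
w1·Hw1 = 4·25 + 7·31 = 317; w1·w1 = 4·4 + 7·7 = 65
λ ≈ 317/65 = 4.8769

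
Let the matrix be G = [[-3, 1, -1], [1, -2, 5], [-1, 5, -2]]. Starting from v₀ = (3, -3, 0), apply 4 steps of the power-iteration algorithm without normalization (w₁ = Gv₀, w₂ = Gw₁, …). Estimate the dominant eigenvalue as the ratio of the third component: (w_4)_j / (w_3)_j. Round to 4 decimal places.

λ ≈ -6.9965

w1 = Gv₀ = ((-3)·3 + 1·(-3) + (-1)·0; 1·3 + (-2)·(-3) + 5·0; (-1)·3 + 5·(-3) + (-2)·0) = (-12, 9, -18)
w2 = Gw1 = ((-3)·(-12) + 1·9 + (-1)·(-18); 1·(-12) + (-2)·9 + 5·(-18); (-1)·(-12) + 5·9 + (-2)·(-18)) = (63, -120, 93)
w3 = Gw2 = (-402, 768, -849)
w4 = Gw3 = (2823, -6183, 5940)
Ratio at component: 5940 / -849 = -6.9965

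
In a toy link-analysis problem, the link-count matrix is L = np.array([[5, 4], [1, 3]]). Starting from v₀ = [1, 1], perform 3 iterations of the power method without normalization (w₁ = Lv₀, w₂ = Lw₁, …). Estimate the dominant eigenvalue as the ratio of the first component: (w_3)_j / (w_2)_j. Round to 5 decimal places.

λ ≈ 6.37705

w1 = Lv₀ = (5·1 + 4·1; 1·1 + 3·1) = (9, 4)
w2 = Lw1 = (5·9 + 4·4; 1·9 + 3·4) = (61, 21)
w3 = Lw2 = (389, 124)
Ratio at component: 389 / 61 = 6.37705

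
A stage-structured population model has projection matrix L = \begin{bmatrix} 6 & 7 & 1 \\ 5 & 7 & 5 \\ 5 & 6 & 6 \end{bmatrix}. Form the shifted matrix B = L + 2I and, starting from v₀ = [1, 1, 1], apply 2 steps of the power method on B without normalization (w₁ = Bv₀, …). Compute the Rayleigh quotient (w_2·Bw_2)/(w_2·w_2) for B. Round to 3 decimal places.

μ ≈ 18.007

B = L + 2I has rows (8, 7, 1); (5, 9, 5); (5, 6, 8)
w1 = Bv₀ = (8·1 + 7·1 + 1·1; 5·1 + 9·1 + 5·1; 5·1 + 6·1 + 8·1) = (16, 19, 19)
w2 = Bw1 = (8·16 + 7·19 + 1·19; 5·16 + 9·19 + 5·19; 5·16 + 6·19 + 8·19) = (280, 346, 346)
Bw2 = (5008, 6244, 6244)
w2·Bw2 = 5723088; w2·w2 = 317832; μ ≈ 5723088/317832 = 18.007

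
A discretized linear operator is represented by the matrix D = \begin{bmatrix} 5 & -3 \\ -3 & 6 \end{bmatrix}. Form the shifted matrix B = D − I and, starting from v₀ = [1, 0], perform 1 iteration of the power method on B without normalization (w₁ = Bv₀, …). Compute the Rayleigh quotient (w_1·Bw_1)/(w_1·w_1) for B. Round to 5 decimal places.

μ ≈ 7.24000

B = D − I has rows (4, -3); (-3, 5)
w1 = Bv₀ = (4, -3)
Bw1 = (25, -27)
w1·Bw1 = 181; w1·w1 = 25; μ ≈ 181/25 = 7.24000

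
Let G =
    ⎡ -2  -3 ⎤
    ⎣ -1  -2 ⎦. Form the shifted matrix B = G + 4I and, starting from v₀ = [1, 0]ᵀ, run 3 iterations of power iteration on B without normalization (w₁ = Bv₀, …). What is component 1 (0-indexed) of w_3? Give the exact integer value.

-15

B = G + 4I has rows (2, -3); (-1, 2)
w1 = Bv₀ = (2·1 + (-3)·0; (-1)·1 + 2·0) = (2, -1)
w2 = Bw1 = (2·2 + (-3)·(-1); (-1)·2 + 2·(-1)) = (7, -4)
w3 = Bw2 = (26, -15)
Requested component of w3: -15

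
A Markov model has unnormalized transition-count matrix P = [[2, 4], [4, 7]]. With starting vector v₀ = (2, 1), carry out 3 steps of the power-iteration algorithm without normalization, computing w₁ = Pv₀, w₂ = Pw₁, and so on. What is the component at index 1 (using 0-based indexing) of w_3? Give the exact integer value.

w1 = Pv₀ = (8, 15)
w2 = Pw1 = (76, 137)
w3 = Pw2 = (700, 1263)
The requested component of w3 is 1263.

1263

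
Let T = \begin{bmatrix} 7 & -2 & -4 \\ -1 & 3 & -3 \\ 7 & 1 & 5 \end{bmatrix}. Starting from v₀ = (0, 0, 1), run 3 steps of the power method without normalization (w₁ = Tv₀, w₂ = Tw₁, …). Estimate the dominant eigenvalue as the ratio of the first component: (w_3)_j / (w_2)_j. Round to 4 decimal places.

5.4762

w1 = Tv₀ = (7·0 + (-2)·0 + (-4)·1; (-1)·0 + 3·0 + (-3)·1; 7·0 + 1·0 + 5·1) = (-4, -3, 5)
w2 = Tw1 = (7·(-4) + (-2)·(-3) + (-4)·5; (-1)·(-4) + 3·(-3) + (-3)·5; 7·(-4) + 1·(-3) + 5·5) = (-42, -20, -6)
w3 = Tw2 = (-230, 0, -344)
Ratio at component: -230 / -42 = 5.4762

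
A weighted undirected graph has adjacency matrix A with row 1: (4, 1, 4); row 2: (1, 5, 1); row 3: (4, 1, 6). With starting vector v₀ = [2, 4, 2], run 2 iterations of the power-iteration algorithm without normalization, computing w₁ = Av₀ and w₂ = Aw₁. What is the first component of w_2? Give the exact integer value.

200

w1 = Av₀ = (4·2 + 1·4 + 4·2; 1·2 + 5·4 + 1·2; 4·2 + 1·4 + 6·2) = (20, 24, 24)
w2 = Aw1 = (4·20 + 1·24 + 4·24; 1·20 + 5·24 + 1·24; 4·20 + 1·24 + 6·24) = (200, 164, 248)
The requested component of w2 is 200.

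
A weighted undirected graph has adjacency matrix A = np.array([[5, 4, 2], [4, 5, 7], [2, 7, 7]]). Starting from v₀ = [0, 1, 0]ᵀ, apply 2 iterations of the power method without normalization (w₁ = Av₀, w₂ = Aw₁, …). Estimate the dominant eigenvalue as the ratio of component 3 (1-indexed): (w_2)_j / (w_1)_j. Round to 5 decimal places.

λ ≈ 13.14286

w1 = Av₀ = (4, 5, 7)
w2 = Aw1 = (54, 90, 92)
Ratio at component: 92 / 7 = 13.14286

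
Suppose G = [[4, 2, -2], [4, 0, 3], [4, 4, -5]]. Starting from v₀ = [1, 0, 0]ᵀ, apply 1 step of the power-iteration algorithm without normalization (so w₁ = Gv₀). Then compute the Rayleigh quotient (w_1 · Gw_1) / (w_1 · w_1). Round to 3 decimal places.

w1 = Gv₀ = (4·1 + 2·0 + (-2)·0; 4·1 + 0·0 + 3·0; 4·1 + 4·0 + (-5)·0) = (4, 4, 4)
Gw1 = (16, 28, 12)
w1·Gw1 = 4·16 + 4·28 + 4·12 = 224; w1·w1 = 4·4 + 4·4 + 4·4 = 48
λ ≈ 224/48 = 4.667

4.667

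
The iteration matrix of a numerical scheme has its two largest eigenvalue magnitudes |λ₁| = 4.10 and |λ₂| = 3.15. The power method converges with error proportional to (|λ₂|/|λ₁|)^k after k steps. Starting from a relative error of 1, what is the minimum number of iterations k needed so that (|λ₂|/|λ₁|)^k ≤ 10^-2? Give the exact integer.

|λ₂/λ₁| = 3.15/4.10 = 0.76829
Need k ≥ ln(10^-2) / ln(0.76829) = -4.6052 / -0.2636 ≈ 17.471
Smallest integer k satisfying the bound: 18

18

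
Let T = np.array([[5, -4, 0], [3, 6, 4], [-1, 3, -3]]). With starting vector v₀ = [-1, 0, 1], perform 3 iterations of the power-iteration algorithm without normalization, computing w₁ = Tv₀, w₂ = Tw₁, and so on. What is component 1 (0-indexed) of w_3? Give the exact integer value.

-133

w1 = Tv₀ = (5·(-1) + (-4)·0 + 0·1; 3·(-1) + 6·0 + 4·1; (-1)·(-1) + 3·0 + (-3)·1) = (-5, 1, -2)
w2 = Tw1 = (5·(-5) + (-4)·1 + 0·(-2); 3·(-5) + 6·1 + 4·(-2); (-1)·(-5) + 3·1 + (-3)·(-2)) = (-29, -17, 14)
w3 = Tw2 = (-77, -133, -64)
The requested component of w3 is -133.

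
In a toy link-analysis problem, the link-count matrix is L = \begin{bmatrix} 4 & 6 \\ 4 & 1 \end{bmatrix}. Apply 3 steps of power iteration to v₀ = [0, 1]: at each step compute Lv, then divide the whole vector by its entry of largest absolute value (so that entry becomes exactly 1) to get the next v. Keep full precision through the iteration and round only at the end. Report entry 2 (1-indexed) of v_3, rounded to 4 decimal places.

0.5370

Lv0 = (6.00000, 1.00000); divide by 6.00000 → v1 = (1.00000, 0.16667)
Lv1 = (5.00000, 4.16667); divide by 5.00000 → v2 = (1.00000, 0.83333)
Lv2 = (9.00000, 4.83333); divide by 9.00000 → v3 = (1.00000, 0.53704)
Requested entry of v3: 145/270 = 0.5370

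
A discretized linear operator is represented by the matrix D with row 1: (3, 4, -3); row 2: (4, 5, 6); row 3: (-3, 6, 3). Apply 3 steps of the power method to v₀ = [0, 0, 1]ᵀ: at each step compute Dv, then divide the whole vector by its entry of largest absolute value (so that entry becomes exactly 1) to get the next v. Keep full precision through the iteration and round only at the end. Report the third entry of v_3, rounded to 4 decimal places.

Dv0 = (-3.00000, 6.00000, 3.00000); divide by 6.00000 → v1 = (-0.50000, 1.00000, 0.50000)
Dv1 = (1.00000, 6.00000, 9.00000); divide by 9.00000 → v2 = (0.11111, 0.66667, 1.00000)
Dv2 = (0.00000, 9.77778, 6.66667); divide by 9.77778 → v3 = (0.00000, 1.00000, 0.68182)
Requested entry of v3: 360/528 = 0.6818

0.6818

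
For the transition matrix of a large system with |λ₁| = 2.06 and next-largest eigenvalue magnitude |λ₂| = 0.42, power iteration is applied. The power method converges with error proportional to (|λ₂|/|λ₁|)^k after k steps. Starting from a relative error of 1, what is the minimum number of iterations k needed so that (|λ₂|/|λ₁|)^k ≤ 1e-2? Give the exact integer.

|λ₂/λ₁| = 0.42/2.06 = 0.20388
Need k ≥ ln(1e-2) / ln(0.20388) = -4.6052 / -1.5902 ≈ 2.896
Smallest integer k satisfying the bound: 3

3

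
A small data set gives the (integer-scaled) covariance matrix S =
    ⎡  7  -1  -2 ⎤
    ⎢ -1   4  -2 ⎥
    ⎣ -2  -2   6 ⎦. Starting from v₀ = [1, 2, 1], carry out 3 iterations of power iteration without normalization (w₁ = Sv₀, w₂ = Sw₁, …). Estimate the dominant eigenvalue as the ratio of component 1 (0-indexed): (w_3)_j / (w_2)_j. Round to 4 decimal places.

w1 = Sv₀ = (7·1 + (-1)·2 + (-2)·1; (-1)·1 + 4·2 + (-2)·1; (-2)·1 + (-2)·2 + 6·1) = (3, 5, 0)
w2 = Sw1 = (7·3 + (-1)·5 + (-2)·0; (-1)·3 + 4·5 + (-2)·0; (-2)·3 + (-2)·5 + 6·0) = (16, 17, -16)
w3 = Sw2 = (127, 84, -162)
Ratio at component: 84 / 17 = 4.9412

4.9412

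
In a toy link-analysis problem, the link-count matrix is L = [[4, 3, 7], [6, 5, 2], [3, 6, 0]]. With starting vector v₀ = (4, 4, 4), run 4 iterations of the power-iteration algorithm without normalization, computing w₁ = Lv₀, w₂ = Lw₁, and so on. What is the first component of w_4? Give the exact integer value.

w1 = Lv₀ = (56, 52, 36)
w2 = Lw1 = (632, 668, 480)
w3 = Lw2 = (7892, 8092, 5904)
w4 = Lw3 = (97172, 99620, 72228)
The requested component of w4 is 97172.

97172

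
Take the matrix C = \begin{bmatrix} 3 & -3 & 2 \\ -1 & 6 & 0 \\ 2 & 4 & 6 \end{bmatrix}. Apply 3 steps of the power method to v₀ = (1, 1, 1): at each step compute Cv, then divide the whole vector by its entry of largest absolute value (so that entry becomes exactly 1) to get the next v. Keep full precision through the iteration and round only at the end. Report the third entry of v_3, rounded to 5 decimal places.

1.00000

Cv0 = (2.000000, 5.000000, 12.000000); divide by 12.000000 → v1 = (0.166667, 0.416667, 1.000000)
Cv1 = (1.250000, 2.333333, 8.000000); divide by 8.000000 → v2 = (0.156250, 0.291667, 1.000000)
Cv2 = (1.593750, 1.593750, 7.479167); divide by 7.479167 → v3 = (0.213092, 0.213092, 1.000000)
Requested entry of v3: 718/718 = 1.00000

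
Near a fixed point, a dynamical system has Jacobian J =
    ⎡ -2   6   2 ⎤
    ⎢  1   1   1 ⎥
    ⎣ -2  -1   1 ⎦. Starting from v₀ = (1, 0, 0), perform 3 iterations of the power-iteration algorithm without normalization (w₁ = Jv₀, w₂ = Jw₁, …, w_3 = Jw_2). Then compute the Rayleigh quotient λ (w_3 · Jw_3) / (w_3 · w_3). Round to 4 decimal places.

w1 = Jv₀ = (-2, 1, -2)
w2 = Jw1 = (6, -3, 1)
w3 = Jw2 = (-28, 4, -8)
Jw3 = (64, -32, 44)
w3·Jw3 = (-28)·64 + 4·(-32) + (-8)·44 = -2272; w3·w3 = (-28)·(-28) + 4·4 + (-8)·(-8) = 864
λ ≈ -2272/864 = -2.6296

-2.6296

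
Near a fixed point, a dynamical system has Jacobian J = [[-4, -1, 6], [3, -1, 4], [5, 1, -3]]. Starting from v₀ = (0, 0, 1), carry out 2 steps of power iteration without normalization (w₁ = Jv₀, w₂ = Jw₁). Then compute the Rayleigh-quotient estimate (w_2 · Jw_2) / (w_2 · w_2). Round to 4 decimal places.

w1 = Jv₀ = ((-4)·0 + (-1)·0 + 6·1; 3·0 + (-1)·0 + 4·1; 5·0 + 1·0 + (-3)·1) = (6, 4, -3)
w2 = Jw1 = ((-4)·6 + (-1)·4 + 6·(-3); 3·6 + (-1)·4 + 4·(-3); 5·6 + 1·4 + (-3)·(-3)) = (-46, 2, 43)
Jw2 = (440, 32, -357)
w2·Jw2 = (-46)·440 + 2·32 + 43·(-357) = -35527; w2·w2 = (-46)·(-46) + 2·2 + 43·43 = 3969
λ ≈ -35527/3969 = -8.9511

λ ≈ -8.9511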